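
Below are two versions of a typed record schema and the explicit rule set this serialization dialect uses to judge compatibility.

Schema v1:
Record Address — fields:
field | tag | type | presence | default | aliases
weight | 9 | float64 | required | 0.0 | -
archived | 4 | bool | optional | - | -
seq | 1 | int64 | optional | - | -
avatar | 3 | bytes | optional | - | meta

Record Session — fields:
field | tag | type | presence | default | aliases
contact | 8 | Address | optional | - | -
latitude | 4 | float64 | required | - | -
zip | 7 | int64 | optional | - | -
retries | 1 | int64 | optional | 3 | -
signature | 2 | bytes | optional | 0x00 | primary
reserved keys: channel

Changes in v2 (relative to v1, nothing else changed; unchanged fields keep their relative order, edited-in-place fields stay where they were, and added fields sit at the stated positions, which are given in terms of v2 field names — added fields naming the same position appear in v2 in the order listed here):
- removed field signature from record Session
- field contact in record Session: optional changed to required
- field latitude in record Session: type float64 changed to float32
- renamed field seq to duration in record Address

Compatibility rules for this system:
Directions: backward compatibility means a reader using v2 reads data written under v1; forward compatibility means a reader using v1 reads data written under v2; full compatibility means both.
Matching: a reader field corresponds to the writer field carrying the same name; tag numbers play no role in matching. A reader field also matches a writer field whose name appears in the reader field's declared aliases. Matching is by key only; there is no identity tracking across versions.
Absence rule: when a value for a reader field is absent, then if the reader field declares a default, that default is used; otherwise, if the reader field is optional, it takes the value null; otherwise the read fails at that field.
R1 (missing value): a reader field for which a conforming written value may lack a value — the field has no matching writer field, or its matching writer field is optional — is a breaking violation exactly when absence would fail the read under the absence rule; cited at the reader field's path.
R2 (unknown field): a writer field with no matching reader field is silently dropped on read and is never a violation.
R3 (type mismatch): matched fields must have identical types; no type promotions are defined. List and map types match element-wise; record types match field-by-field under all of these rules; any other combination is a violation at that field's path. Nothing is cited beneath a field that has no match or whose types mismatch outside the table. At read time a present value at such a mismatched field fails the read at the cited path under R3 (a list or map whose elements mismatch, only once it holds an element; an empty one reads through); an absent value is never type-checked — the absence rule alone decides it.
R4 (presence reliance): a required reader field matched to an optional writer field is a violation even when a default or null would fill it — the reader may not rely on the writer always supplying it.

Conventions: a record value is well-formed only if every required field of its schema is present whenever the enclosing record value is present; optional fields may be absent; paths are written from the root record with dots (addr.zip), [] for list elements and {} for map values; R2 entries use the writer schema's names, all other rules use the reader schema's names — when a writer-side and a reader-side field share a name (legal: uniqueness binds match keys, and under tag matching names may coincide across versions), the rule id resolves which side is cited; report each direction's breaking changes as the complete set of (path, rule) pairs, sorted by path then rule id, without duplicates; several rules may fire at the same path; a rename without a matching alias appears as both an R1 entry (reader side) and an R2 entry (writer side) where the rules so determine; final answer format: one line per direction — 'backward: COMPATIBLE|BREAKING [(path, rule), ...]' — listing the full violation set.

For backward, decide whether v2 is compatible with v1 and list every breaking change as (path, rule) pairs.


in Session below, arrows point writer -> reader
checking backward for Session: reader v2 against writer v1:
  Address -> Address, writer optional: contact aligns to contact
  float64 -> float32, writer required: latitude aligns to latitude
  int64 -> int64, writer optional: zip aligns to zip
  int64 -> int64, writer optional: retries aligns to retries
  writer field signature has no reader counterpart
  float64 -> float64, writer required: contact.weight aligns to contact.weight
  bool -> bool, writer optional: contact.archived aligns to contact.archived
  no writer field matches reader contact.duration
  bytes -> bytes, writer optional: contact.avatar aligns to contact.avatar
  writer field contact.seq has no reader counterpart
  rule R1 violated at contact
  rule R4 violated at contact
  rule R3 violated at latitude
  => 3 violation(s): backward is BREAKING for Session
remaining Session differences; none change what is asked:
  removed field signature from record Session -> triggers nothing under Session's printed rules — same verdict
  renamed field seq to duration in record Address -> triggers nothing under Session's printed rules — same verdict

backward: BREAKING [(contact, R1), (contact, R4), (latitude, R3)]


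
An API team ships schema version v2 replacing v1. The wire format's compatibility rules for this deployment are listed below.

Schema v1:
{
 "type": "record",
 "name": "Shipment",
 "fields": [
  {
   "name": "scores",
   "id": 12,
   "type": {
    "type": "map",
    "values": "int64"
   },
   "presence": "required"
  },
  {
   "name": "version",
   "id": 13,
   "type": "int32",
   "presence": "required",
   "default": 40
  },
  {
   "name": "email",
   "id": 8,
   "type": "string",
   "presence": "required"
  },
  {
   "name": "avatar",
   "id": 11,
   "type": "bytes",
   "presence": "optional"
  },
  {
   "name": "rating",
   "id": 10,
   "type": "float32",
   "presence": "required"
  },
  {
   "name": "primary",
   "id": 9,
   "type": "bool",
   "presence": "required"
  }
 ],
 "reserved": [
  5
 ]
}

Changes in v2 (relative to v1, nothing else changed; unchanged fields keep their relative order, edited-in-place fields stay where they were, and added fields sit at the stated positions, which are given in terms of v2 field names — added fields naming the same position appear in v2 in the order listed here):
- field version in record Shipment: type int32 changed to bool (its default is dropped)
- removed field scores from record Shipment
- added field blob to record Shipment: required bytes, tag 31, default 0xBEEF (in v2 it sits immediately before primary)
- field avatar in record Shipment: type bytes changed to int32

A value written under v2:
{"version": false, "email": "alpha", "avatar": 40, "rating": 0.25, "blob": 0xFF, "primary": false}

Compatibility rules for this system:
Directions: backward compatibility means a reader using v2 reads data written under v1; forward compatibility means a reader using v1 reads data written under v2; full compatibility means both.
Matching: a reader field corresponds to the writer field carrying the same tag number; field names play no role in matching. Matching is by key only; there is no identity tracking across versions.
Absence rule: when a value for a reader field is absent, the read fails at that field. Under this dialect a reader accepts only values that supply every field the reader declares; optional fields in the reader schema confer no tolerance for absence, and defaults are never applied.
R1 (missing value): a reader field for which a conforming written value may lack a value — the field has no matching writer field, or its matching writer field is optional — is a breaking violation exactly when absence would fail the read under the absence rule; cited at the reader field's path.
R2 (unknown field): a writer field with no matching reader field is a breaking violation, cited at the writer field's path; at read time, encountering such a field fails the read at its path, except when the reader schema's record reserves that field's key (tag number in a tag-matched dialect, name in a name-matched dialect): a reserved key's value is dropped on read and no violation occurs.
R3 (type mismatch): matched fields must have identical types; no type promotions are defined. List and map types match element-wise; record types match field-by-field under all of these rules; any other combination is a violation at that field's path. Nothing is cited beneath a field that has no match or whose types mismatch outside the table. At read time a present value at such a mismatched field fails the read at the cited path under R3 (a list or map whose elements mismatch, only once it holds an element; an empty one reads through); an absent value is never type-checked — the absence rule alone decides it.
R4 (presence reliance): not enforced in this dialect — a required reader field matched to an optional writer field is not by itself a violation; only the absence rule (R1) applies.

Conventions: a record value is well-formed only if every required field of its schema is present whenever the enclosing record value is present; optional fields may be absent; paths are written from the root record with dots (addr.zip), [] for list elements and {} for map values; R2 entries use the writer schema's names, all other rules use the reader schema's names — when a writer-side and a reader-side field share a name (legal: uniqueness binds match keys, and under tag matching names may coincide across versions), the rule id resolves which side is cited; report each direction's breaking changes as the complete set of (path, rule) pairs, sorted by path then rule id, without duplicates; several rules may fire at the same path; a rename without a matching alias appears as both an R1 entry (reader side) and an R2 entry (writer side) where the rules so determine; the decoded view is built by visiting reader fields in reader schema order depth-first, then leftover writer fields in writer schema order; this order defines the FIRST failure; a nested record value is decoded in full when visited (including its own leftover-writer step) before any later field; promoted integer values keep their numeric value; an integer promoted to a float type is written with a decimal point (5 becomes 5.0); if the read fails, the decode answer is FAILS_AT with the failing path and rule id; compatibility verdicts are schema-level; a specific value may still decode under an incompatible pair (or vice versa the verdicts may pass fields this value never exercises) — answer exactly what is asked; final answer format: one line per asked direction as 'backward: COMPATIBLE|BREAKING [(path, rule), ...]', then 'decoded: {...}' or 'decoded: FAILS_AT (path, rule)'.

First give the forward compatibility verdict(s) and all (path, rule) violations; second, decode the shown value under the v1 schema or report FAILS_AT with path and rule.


forward: BREAKING [(avatar, R1), (avatar, R3), (blob, R2), (scores, R1), (version, R3)]; decoded: FAILS_AT (scores, R1)

arrows below run writer -> reader for Shipment
forward for Shipment (reader v1, writer v2):
  scores: no writer-side match
  writer required, bool -> int32: reader version maps from writer version
  writer required, string -> string: reader email maps from writer email
  writer optional, int32 -> bytes: reader avatar maps from writer avatar
  writer required, float32 -> float32: reader rating maps from writer rating
  writer required, bool -> bool: reader primary maps from writer primary
  writer field blob has no reader counterpart
  rule R1 violated at avatar
  rule R3 violated at avatar
  rule R2 violated at blob
  rule R1 violated at scores
  rule R3 violated at version
  => forward: BREAKING (5)
decoding the Shipment value with the v1 reader:
  read fails at scores under R1 (no fill)
  => FAILS_AT (scores, R1)


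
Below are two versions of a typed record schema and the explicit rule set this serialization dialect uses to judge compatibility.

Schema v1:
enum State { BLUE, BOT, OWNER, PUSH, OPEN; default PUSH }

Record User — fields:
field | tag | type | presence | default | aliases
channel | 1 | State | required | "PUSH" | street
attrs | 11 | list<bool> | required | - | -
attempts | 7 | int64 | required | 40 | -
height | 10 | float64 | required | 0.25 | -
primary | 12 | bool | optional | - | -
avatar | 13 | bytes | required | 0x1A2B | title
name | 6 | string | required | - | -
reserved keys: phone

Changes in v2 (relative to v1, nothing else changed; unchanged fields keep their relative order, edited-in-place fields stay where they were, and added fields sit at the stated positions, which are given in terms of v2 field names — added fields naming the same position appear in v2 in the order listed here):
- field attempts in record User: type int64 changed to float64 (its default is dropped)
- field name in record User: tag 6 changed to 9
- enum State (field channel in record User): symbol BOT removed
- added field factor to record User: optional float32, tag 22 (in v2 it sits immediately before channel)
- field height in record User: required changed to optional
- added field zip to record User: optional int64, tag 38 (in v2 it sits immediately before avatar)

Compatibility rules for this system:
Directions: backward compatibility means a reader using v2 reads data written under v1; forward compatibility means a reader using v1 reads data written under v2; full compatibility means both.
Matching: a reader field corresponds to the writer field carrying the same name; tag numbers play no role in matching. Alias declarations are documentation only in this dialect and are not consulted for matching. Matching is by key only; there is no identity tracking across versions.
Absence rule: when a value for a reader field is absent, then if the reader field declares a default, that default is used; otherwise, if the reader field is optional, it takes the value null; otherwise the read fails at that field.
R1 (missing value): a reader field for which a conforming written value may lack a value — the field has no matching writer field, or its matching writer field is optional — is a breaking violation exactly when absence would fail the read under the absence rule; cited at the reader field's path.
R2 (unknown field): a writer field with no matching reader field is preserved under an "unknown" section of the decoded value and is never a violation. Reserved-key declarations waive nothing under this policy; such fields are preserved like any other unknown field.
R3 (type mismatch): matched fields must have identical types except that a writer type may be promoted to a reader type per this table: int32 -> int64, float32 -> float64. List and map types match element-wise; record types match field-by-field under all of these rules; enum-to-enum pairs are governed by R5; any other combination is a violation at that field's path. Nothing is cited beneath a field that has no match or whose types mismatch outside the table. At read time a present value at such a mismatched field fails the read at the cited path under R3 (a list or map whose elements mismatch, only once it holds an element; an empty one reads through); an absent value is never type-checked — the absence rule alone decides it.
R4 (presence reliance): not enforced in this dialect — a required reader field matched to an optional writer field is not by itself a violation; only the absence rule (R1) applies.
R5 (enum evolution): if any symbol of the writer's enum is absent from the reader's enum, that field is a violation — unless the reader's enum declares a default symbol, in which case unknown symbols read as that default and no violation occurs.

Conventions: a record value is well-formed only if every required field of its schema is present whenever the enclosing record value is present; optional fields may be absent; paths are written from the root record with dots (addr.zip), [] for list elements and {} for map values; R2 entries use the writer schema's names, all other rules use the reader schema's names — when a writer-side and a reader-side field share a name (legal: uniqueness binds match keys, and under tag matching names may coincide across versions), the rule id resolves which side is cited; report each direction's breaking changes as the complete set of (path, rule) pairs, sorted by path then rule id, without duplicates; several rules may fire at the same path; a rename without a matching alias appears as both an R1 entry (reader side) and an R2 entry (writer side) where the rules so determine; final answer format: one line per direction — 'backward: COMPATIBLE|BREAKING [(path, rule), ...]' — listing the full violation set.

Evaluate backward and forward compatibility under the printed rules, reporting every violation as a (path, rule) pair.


each type pair in User: writer, then reader
backward on User — v2 reading data written by v1:
  factor: no writer match
  writer required, State -> State: reader channel maps from writer channel
  writer required, list<bool> -> list<bool>: reader attrs maps from writer attrs
  writer required, int64 -> float64: reader attempts maps from writer attempts
  writer required, float64 -> float64: reader height maps from writer height
  writer optional, bool -> bool: reader primary maps from writer primary
  zip: no writer match
  writer required, bytes -> bytes: reader avatar maps from writer avatar
  writer required, string -> string: reader name maps from writer name
  breaking: (attempts, R3)
  => backward verdict for User: BREAKING, 1 violation(s)
forward on User — v1 reading data written by v2:
  writer required, State -> State: reader channel maps from writer channel
  writer required, list<bool> -> list<bool>: reader attrs maps from writer attrs
  writer required, float64 -> int64: reader attempts maps from writer attempts
  writer optional, float64 -> float64: reader height maps from writer height
  writer optional, bool -> bool: reader primary maps from writer primary
  writer required, bytes -> bytes: reader avatar maps from writer avatar
  writer required, string -> string: reader name maps from writer name
  writer field factor has no reader counterpart
  writer field zip has no reader counterpart
  breaking: (attempts, R3)
  => forward verdict for User: BREAKING, 1 violation(s)

backward: BREAKING [(attempts, R3)]; forward: BREAKING [(attempts, R3)]


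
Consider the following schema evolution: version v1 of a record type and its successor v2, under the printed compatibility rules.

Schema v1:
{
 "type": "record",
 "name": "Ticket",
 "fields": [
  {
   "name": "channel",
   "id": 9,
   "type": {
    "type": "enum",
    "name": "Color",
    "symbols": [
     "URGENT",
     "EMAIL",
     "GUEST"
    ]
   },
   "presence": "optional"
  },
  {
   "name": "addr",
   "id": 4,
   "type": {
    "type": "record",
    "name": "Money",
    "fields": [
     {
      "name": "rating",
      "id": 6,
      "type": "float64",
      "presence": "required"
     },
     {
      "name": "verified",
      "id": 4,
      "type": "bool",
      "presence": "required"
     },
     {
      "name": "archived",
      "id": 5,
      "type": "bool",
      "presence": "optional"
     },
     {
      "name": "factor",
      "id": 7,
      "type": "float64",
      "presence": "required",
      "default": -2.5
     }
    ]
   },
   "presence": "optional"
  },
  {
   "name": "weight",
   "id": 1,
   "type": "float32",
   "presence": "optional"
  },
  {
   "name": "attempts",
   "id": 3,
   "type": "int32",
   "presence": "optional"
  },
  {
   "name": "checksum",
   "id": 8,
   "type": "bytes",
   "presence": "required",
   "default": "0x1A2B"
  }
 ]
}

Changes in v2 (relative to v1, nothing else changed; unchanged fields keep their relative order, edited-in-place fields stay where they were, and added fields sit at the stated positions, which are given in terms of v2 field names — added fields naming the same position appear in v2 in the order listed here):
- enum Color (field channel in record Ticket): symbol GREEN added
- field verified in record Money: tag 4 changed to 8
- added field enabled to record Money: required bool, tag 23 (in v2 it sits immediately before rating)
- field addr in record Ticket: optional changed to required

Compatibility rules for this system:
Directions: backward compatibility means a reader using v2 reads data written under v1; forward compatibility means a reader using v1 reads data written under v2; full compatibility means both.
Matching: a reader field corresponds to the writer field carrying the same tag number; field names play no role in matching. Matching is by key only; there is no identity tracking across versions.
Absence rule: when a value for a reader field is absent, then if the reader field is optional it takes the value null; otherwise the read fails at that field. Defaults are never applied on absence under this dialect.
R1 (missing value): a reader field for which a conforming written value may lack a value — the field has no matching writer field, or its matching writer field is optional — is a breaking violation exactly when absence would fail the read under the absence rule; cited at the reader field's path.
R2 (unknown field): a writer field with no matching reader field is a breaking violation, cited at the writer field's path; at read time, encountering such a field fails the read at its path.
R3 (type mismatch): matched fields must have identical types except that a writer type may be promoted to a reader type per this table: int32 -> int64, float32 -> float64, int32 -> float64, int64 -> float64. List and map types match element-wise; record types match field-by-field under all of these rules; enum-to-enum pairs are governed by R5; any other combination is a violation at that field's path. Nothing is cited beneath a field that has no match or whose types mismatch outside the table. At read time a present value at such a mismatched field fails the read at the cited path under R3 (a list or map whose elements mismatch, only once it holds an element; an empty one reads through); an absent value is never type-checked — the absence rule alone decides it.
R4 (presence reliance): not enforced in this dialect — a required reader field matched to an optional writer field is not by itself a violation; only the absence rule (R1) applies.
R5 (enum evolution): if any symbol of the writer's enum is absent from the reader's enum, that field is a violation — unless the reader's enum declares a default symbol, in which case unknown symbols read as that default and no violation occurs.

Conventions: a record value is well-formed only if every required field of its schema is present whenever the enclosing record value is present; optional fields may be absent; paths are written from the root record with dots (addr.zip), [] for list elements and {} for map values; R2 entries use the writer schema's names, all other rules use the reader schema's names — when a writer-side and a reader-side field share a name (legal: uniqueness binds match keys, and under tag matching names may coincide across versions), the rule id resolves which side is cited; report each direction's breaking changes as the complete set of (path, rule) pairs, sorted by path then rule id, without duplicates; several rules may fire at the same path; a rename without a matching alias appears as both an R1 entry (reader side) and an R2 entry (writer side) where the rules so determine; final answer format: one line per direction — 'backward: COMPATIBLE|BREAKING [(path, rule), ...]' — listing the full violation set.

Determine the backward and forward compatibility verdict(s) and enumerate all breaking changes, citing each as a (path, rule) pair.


backward: BREAKING [(addr, R1), (addr.enabled, R1), (addr.verified, R1), (addr.verified, R2)]; forward: BREAKING [(addr.enabled, R2), (addr.verified, R1), (addr.verified, R2), (channel, R5)]

arrows below run writer -> reader for Ticket
backward analysis of Ticket with v2 as reader and v1 as writer:
  channel <- channel (Color -> Color, writer optional)
  addr <- addr (Money -> Money, writer optional)
  weight <- weight (float32 -> float32, writer optional)
  attempts <- attempts (int32 -> int32, writer optional)
  checksum <- checksum (bytes -> bytes, writer required)
  addr.enabled: no writer-side match
  addr.rating <- addr.rating (float64 -> float64, writer required)
  addr.verified: no writer-side match
  addr.archived <- addr.archived (bool -> bool, writer optional)
  addr.factor <- addr.factor (float64 -> float64, writer required)
  writer addr.verified: unknown to reader
  breaking: (addr, R1)
  breaking: (addr.enabled, R1)
  breaking: (addr.verified, R1)
  breaking: (addr.verified, R2)
  backward on Ticket therefore BREAKING (4)
forward analysis of Ticket with v1 as reader and v2 as writer:
  channel <- channel (Color -> Color, writer optional)
  addr <- addr (Money -> Money, writer required)
  weight <- weight (float32 -> float32, writer optional)
  attempts <- attempts (int32 -> int32, writer optional)
  checksum <- checksum (bytes -> bytes, writer required)
  addr.rating <- addr.rating (float64 -> float64, writer required)
  addr.verified: no writer-side match
  addr.archived <- addr.archived (bool -> bool, writer optional)
  addr.factor <- addr.factor (float64 -> float64, writer required)
  writer addr.enabled: unknown to reader
  writer addr.verified: unknown to reader
  breaking: (addr.enabled, R2)
  breaking: (addr.verified, R1)
  breaking: (addr.verified, R2)
  breaking: (channel, R5)
  forward on Ticket therefore BREAKING (4)


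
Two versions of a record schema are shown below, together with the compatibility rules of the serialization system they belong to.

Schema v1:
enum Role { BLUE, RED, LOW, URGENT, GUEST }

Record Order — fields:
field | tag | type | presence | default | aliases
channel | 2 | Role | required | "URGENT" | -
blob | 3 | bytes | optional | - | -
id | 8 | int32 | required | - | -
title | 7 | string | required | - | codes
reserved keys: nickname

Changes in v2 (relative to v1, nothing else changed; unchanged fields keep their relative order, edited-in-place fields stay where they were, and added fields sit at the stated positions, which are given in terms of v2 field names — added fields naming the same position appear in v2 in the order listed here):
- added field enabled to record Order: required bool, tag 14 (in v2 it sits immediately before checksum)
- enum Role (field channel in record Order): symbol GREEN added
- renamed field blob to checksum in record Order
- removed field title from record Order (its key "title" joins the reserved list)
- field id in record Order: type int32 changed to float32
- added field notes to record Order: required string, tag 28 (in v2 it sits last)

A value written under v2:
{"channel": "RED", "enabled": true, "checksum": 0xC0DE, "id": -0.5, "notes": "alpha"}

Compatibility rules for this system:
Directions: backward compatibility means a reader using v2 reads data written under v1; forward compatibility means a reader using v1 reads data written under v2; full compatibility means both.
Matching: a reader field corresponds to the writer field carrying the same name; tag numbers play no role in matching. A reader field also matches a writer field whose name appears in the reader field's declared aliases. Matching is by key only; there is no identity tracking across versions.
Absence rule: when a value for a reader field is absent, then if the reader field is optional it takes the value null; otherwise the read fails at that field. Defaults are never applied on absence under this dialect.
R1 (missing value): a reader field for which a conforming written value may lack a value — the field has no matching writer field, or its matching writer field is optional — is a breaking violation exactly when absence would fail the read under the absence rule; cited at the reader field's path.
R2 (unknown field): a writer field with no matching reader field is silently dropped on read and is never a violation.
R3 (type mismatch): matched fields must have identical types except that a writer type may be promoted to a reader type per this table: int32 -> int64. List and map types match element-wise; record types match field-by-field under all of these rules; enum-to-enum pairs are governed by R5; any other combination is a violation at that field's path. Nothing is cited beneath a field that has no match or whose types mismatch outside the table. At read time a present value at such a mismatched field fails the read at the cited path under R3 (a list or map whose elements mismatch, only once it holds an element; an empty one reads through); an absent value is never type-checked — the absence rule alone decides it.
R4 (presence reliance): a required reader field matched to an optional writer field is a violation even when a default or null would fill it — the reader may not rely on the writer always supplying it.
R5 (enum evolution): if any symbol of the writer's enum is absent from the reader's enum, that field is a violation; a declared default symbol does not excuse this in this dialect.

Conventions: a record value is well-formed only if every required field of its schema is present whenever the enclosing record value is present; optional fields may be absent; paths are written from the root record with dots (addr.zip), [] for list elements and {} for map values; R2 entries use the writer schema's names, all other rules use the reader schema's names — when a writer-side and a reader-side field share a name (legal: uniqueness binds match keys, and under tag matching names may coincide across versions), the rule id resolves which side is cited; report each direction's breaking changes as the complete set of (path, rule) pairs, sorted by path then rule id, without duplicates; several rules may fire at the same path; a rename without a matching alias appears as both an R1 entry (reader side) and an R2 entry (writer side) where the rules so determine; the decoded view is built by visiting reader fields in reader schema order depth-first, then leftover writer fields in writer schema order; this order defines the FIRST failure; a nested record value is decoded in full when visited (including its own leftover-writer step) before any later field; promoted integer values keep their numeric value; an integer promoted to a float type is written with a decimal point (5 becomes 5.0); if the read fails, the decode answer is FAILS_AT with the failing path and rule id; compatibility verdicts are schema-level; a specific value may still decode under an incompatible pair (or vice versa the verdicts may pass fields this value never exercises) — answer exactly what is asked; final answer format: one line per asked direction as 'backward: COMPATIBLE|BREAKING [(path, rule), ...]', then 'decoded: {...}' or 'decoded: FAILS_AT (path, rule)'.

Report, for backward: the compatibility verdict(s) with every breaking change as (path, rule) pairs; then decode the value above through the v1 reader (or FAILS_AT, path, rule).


backward: BREAKING [(enabled, R1), (id, R3), (notes, R1)]; decoded: FAILS_AT (id, R3)

each type pair in Order: writer, then reader
backward on Order — v2 reading data written by v1:
  writer required, Role -> Role: reader channel maps from writer channel
  no writer field matches reader enabled
  no writer field matches reader checksum
  writer required, int32 -> float32: reader id maps from writer id
  no writer field matches reader notes
  leftover writer field: blob
  leftover writer field: title
  rule R1 violated at enabled
  rule R3 violated at id
  rule R1 violated at notes
  => backward verdict for Order: BREAKING, 3 violation(s)
decode (reader v1):
  channel := "RED"
  blob := null (not supplied -> null)
  read fails at id under R3
  => FAILS_AT (id, R3)
remaining Order differences; none change what is asked:
  enum Role (field channel in record Order): symbol GREEN added -> fires only in the forward direction of Order, which is not asked here
  renamed field blob to checksum in record Order -> no rule fires on it in Order's dialect; the asked verdict holds
  removed field title from record Order (its key "title" joins the reserved list) -> fires only in the forward direction of Order, which is not asked here


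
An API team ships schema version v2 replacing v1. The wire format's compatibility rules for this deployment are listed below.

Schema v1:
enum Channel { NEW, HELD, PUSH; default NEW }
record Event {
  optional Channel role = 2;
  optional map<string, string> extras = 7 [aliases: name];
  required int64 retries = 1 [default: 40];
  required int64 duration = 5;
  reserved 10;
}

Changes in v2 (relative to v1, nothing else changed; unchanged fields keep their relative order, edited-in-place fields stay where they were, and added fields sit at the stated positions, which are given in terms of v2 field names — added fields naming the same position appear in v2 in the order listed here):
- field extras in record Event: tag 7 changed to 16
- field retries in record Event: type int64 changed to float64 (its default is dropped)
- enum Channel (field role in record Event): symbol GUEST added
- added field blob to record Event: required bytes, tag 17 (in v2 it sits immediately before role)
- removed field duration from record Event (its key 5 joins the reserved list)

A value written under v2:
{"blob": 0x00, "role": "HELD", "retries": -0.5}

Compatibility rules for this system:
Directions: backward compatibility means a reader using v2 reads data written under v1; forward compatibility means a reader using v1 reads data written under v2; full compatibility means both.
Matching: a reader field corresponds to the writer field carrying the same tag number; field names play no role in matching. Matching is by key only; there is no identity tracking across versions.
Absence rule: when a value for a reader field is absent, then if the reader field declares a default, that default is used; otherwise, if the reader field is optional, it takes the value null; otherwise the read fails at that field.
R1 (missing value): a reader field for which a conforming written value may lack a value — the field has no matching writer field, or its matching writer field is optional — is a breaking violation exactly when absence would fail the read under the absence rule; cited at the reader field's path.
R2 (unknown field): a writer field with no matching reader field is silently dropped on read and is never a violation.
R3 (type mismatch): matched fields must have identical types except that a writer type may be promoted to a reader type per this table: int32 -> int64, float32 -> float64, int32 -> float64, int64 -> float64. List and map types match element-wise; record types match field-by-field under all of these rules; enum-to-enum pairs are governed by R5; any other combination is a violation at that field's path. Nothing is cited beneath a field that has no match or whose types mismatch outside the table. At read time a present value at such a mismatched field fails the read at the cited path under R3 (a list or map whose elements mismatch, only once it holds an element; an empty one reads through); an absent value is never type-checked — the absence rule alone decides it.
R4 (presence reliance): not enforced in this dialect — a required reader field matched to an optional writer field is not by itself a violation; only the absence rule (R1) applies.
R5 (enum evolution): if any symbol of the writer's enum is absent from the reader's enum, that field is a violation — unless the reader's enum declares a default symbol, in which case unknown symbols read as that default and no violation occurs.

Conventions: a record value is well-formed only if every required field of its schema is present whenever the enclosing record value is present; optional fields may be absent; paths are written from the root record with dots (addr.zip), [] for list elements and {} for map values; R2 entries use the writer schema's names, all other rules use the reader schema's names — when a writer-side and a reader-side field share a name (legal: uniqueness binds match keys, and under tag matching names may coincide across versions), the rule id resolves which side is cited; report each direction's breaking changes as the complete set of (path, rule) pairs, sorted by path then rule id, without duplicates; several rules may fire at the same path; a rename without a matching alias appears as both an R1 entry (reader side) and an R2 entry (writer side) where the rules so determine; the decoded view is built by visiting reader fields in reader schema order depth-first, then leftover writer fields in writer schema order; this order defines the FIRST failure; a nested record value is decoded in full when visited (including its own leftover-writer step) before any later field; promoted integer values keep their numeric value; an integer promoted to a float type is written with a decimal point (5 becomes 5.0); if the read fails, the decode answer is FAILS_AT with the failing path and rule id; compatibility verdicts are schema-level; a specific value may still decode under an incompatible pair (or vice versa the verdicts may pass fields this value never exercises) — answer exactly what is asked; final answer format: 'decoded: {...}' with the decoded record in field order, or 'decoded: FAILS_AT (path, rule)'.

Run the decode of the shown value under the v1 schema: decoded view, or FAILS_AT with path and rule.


decoded: FAILS_AT (retries, R3)

in Event below, arrows point writer -> reader
decode (reader v1):
  role := "HELD"
  extras := null (absent, optional -> null)
  read fails at retries under R3
  => FAILS_AT (retries, R3)
the rest of the Event diff is inert for this question:
  field extras in record Event: tag 7 changed to 16 -> fires no rule on Event under this dialect and leaves the result unchanged
  enum Channel (field role in record Event): symbol GUEST added -> fires no rule on Event under this dialect and leaves the result unchanged
  added field blob to record Event: required bytes, tag 17 (in v2 it sits immediately before role) -> a verdict-level change on Event — the shown value reads the same
  removed field duration from record Event (its key 5 joins the reserved list) -> a verdict-level change on Event — the shown value reads the same


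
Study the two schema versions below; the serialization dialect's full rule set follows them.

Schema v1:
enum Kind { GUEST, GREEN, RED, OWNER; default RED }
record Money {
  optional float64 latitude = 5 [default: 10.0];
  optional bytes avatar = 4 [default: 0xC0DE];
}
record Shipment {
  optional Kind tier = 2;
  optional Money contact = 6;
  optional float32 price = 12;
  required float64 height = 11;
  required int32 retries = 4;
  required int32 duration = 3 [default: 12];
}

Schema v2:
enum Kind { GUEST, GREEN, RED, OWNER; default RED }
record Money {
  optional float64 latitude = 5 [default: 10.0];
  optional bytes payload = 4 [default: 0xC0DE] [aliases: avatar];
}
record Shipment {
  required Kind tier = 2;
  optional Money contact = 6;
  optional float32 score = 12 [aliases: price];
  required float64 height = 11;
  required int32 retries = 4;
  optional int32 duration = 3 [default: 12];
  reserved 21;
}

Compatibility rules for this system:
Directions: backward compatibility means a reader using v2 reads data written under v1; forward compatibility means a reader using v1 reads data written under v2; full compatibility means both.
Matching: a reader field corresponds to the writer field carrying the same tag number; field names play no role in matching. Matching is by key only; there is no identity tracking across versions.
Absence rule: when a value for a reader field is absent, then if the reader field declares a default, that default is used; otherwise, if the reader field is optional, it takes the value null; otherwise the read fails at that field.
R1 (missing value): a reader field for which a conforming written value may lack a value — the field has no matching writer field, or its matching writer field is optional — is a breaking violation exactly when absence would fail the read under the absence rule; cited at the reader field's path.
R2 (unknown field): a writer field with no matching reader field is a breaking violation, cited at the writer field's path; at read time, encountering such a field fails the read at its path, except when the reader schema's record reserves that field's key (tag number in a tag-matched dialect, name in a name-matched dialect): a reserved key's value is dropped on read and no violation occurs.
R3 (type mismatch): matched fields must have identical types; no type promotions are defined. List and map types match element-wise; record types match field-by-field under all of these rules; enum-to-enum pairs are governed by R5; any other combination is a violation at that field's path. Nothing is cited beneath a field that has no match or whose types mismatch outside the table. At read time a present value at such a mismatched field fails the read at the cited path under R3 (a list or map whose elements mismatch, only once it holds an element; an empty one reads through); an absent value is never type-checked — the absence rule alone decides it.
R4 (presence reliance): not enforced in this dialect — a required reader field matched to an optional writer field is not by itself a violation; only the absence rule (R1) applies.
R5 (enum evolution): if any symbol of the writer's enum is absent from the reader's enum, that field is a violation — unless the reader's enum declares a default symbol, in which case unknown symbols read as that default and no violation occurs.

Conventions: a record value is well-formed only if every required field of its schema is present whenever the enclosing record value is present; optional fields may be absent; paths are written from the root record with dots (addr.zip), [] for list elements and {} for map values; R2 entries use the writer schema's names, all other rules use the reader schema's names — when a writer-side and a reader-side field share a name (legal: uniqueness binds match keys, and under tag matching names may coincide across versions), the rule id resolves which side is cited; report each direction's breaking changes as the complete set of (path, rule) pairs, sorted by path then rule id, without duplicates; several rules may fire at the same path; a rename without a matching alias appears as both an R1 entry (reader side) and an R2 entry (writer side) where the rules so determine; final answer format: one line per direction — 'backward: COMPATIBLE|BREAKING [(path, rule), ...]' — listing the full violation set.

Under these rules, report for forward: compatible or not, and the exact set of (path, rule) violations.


forward: COMPATIBLE []

arrows below run writer -> reader for Shipment
forward analysis of Shipment with v1 as reader and v2 as writer:
  Kind -> Kind, writer required: tier aligns to tier
  Money -> Money, writer optional: contact aligns to contact
  float32 -> float32, writer optional: price aligns to score
  float64 -> float64, writer required: height aligns to height
  int32 -> int32, writer required: retries aligns to retries
  int32 -> int32, writer optional: duration aligns to duration
  float64 -> float64, writer optional: contact.latitude aligns to contact.latitude
  bytes -> bytes, writer optional: contact.avatar aligns to contact.payload
  nothing fires on Shipment: forward is COMPATIBLE
ruling out the remaining Shipment differences:
  renamed field price to score in record Shipment (alias price declared on the renamed field) -> inert for the asked Shipment verdict: nothing fires
  field tier in record Shipment: optional changed to required -> matters only for Shipment's backward compatibility — outside the asked direction
  field duration in record Shipment: required changed to optional -> inert for the asked Shipment verdict: nothing fires
  renamed field avatar to payload in record Money (alias avatar declared on the renamed field) -> inert for the asked Shipment verdict: nothing fires
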